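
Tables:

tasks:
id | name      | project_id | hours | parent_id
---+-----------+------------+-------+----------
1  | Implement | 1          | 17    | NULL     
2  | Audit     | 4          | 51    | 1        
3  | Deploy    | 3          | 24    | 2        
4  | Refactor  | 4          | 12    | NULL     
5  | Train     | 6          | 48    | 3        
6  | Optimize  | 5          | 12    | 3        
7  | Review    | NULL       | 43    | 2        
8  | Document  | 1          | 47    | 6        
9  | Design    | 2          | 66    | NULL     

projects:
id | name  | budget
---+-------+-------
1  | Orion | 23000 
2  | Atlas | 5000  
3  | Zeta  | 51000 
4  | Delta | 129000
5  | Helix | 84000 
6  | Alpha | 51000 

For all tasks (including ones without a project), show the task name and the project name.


LEFT JOIN keeps every row from tasks (the left table); where project_id has no match in projects, the project columns become NULL. Walk through each task:
  - task 1 (Implement): project_id=1 -> matches Orion
  - task 2 (Audit): project_id=4 -> matches Delta
  - task 3 (Deploy): project_id=3 -> matches Zeta
  - task 4 (Refactor): project_id=4 -> matches Delta
  - task 5 (Train): project_id=6 -> matches Alpha
  - task 6 (Optimize): project_id=5 -> matches Helix
  - task 7 (Review): project_id=NULL, no match -> kept with NULL
  - task 8 (Document): project_id=1 -> matches Orion
  - task 9 (Design): project_id=2 -> matches Atlas
All 9 rows appear; 1 has NULL project.

SQL:
SELECT a.name, b.name AS project
FROM tasks a
LEFT JOIN projects b ON a.project_id = b.id

Result:
name      | project
----------+--------
Implement | Orion  
Audit     | Delta  
Deploy    | Zeta   
Refactor  | Delta  
Train     | Alpha  
Optimize  | Helix  
Review    | NULL   
Document  | Orion  
Design    | Atlas  


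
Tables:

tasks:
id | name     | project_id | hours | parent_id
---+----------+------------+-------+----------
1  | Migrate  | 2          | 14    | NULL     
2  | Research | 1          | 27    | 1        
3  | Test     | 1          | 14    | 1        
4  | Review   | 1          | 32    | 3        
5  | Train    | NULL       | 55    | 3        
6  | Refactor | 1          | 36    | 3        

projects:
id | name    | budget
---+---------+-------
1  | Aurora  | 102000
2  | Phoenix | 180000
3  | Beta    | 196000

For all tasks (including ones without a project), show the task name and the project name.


LEFT JOIN keeps every row from tasks (the left table); where project_id has no match in projects, the project columns become NULL. Walk through each task:
  - task 1 (Migrate): project_id=2 -> matches Phoenix
  - task 2 (Research): project_id=1 -> matches Aurora
  - task 3 (Test): project_id=1 -> matches Aurora
  - task 4 (Review): project_id=1 -> matches Aurora
  - task 5 (Train): project_id=NULL, no match -> kept with NULL
  - task 6 (Refactor): project_id=1 -> matches Aurora
All 6 rows appear; 1 has NULL project.

SQL:
SELECT a.name, b.name AS project
FROM tasks a
LEFT JOIN projects b ON a.project_id = b.id

Result:
name     | project
---------+--------
Migrate  | Phoenix
Research | Aurora 
Test     | Aurora 
Review   | Aurora 
Train    | NULL   
Refactor | Aurora 


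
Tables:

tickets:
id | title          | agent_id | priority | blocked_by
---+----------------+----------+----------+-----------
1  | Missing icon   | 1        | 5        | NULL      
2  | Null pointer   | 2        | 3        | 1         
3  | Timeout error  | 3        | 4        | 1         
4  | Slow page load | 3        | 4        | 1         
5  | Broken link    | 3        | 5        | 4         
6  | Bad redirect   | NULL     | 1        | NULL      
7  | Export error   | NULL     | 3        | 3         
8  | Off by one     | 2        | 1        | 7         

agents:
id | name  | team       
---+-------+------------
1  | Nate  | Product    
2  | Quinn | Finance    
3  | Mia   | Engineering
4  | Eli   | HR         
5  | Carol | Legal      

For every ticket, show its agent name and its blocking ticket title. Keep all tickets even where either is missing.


Two LEFT JOINs from the same base table tickets: one to agents via agent_id, one to tickets itself via blocked_by. Both are LEFT so every ticket is preserved.
Match against agents:
  - ticket 1 (Missing icon): agent_id=1 -> matches Nate
  - ticket 2 (Null pointer): agent_id=2 -> matches Quinn
  - ticket 3 (Timeout error): agent_id=3 -> matches Mia
  - ticket 4 (Slow page load): agent_id=3 -> matches Mia
  - ticket 5 (Broken link): agent_id=3 -> matches Mia
  - ticket 6 (Bad redirect): agent_id=NULL, no match -> kept with NULL
  - ticket 7 (Export error): agent_id=NULL, no match -> kept with NULL
  - ticket 8 (Off by one): agent_id=2 -> matches Quinn
Match against tickets (self):
  - ticket 1 (Missing icon): blocked_by=NULL -> NULL
  - ticket 2 (Null pointer): blocked_by=1 -> Missing icon
  - ticket 3 (Timeout error): blocked_by=1 -> Missing icon
  - ticket 4 (Slow page load): blocked_by=1 -> Missing icon
  - ticket 5 (Broken link): blocked_by=4 -> Slow page load
  - ticket 6 (Bad redirect): blocked_by=NULL -> NULL
  - ticket 7 (Export error): blocked_by=3 -> Timeout error
  - ticket 8 (Off by one): blocked_by=7 -> Export error

SQL:
SELECT a.title, b.name AS agent, c.title AS blocked_by
FROM tickets a
LEFT JOIN agents b ON a.agent_id = b.id
LEFT JOIN tickets c ON a.blocked_by = c.id

Result:
title          | agent | blocked_by    
---------------+-------+---------------
Missing icon   | Nate  | NULL          
Null pointer   | Quinn | Missing icon  
Timeout error  | Mia   | Missing icon  
Slow page load | Mia   | Missing icon  
Broken link    | Mia   | Slow page load
Bad redirect   | NULL  | NULL          
Export error   | NULL  | Timeout error 
Off by one     | Quinn | Export error  


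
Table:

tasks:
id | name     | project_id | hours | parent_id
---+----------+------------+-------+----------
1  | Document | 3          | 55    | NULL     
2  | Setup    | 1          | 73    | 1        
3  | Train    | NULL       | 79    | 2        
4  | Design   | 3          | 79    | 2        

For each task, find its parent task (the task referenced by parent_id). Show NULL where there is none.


This is a self-join: tasks is joined to a second copy of itself, matching each row's parent_id to another row's id. Use LEFT JOIN so rows with parent_id=NULL are kept.
  - task 1 (Document): parent_id=NULL -> NULL
  - task 2 (Setup): parent_id=1 -> Document
  - task 3 (Train): parent_id=2 -> Setup
  - task 4 (Design): parent_id=2 -> Setup

SQL:
SELECT a.name AS item, b.name AS parent
FROM tasks a
LEFT JOIN tasks b ON a.parent_id = b.id

Result:
item     | parent  
---------+---------
Document | NULL    
Setup    | Document
Train    | Setup   
Design   | Setup   


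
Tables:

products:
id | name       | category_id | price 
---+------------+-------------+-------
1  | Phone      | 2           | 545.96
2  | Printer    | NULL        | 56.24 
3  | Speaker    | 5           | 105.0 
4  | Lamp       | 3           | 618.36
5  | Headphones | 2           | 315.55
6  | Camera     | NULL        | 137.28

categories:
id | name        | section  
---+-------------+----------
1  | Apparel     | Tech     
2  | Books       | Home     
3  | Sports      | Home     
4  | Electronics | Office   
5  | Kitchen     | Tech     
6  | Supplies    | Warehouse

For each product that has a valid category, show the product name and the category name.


INNER JOIN keeps only products rows whose category_id matches an id in categories. Walk through each product:
  - product 1 (Phone): category_id=2 -> matches Books
  - product 2 (Printer): category_id=NULL, no match -> dropped
  - product 3 (Speaker): category_id=5 -> matches Kitchen
  - product 4 (Lamp): category_id=3 -> matches Sports
  - product 5 (Headphones): category_id=2 -> matches Books
  - product 6 (Camera): category_id=NULL, no match -> dropped
So 2 of 6 rows are dropped.

SQL:
SELECT a.name, b.name AS category
FROM products a
INNER JOIN categories b ON a.category_id = b.id

Result:
name       | category
-----------+---------
Phone      | Books   
Speaker    | Kitchen 
Lamp       | Sports  
Headphones | Books   


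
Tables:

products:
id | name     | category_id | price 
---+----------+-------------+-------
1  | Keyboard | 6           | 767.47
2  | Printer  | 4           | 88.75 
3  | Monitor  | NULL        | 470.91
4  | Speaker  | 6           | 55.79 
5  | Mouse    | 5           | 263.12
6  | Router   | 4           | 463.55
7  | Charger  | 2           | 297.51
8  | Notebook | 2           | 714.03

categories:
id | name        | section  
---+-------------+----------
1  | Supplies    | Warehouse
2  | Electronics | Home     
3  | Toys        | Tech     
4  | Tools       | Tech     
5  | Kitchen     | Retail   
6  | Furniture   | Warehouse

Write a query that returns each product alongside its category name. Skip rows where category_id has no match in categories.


INNER JOIN keeps only products rows whose category_id matches an id in categories. Walk through each product:
  - product 1 (Keyboard): category_id=6 -> matches Furniture
  - product 2 (Printer): category_id=4 -> matches Tools
  - product 3 (Monitor): category_id=NULL, no match -> dropped
  - product 4 (Speaker): category_id=6 -> matches Furniture
  - product 5 (Mouse): category_id=5 -> matches Kitchen
  - product 6 (Router): category_id=4 -> matches Tools
  - product 7 (Charger): category_id=2 -> matches Electronics
  - product 8 (Notebook): category_id=2 -> matches Electronics
So 1 of 8 rows is dropped.

SQL:
SELECT a.name, b.name AS category
FROM products a
INNER JOIN categories b ON a.category_id = b.id

Result:
name     | category   
---------+------------
Keyboard | Furniture  
Printer  | Tools      
Speaker  | Furniture  
Mouse    | Kitchen    
Router   | Tools      
Charger  | Electronics
Notebook | Electronics


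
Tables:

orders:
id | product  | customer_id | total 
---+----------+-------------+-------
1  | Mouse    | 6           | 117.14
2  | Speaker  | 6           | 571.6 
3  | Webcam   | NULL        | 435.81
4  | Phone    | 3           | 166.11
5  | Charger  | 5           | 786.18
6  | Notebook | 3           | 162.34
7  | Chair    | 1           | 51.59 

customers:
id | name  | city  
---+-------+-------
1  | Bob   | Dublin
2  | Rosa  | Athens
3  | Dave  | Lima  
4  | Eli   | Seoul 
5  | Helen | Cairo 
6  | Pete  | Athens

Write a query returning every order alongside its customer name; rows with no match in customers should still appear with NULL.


LEFT JOIN keeps every row from orders (the left table); where customer_id has no match in customers, the customer columns become NULL. Walk through each order:
  - order 1 (Mouse): customer_id=6 -> matches Pete
  - order 2 (Speaker): customer_id=6 -> matches Pete
  - order 3 (Webcam): customer_id=NULL, no match -> kept with NULL
  - order 4 (Phone): customer_id=3 -> matches Dave
  - order 5 (Charger): customer_id=5 -> matches Helen
  - order 6 (Notebook): customer_id=3 -> matches Dave
  - order 7 (Chair): customer_id=1 -> matches Bob
All 7 rows appear; 1 has NULL customer.

SQL:
SELECT a.product, b.name AS customer
FROM orders a
LEFT JOIN customers b ON a.customer_id = b.id

Result:
product  | customer
---------+---------
Mouse    | Pete    
Speaker  | Pete    
Webcam   | NULL    
Phone    | Dave    
Charger  | Helen   
Notebook | Dave    
Chair    | Bob     


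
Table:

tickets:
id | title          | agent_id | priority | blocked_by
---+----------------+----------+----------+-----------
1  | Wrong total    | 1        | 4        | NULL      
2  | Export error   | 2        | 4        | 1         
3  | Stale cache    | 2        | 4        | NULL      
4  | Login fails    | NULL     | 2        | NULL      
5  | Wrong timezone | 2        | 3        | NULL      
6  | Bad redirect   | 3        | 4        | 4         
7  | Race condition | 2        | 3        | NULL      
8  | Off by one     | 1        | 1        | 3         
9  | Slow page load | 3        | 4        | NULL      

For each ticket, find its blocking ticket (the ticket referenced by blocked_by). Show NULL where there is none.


This is a self-join: tickets is joined to a second copy of itself, matching each row's blocked_by to another row's id. Use LEFT JOIN so rows with blocked_by=NULL are kept.
  - ticket 1 (Wrong total): blocked_by=NULL -> NULL
  - ticket 2 (Export error): blocked_by=1 -> Wrong total
  - ticket 3 (Stale cache): blocked_by=NULL -> NULL
  - ticket 4 (Login fails): blocked_by=NULL -> NULL
  - ticket 5 (Wrong timezone): blocked_by=NULL -> NULL
  - ticket 6 (Bad redirect): blocked_by=4 -> Login fails
  - ticket 7 (Race condition): blocked_by=NULL -> NULL
  - ticket 8 (Off by one): blocked_by=3 -> Stale cache
  - ticket 9 (Slow page load): blocked_by=NULL -> NULL

SQL:
SELECT a.title AS item, b.title AS blocked_by
FROM tickets a
LEFT JOIN tickets b ON a.blocked_by = b.id

Result:
item           | blocked_by 
---------------+------------
Wrong total    | NULL       
Export error   | Wrong total
Stale cache    | NULL       
Login fails    | NULL       
Wrong timezone | NULL       
Bad redirect   | Login fails
Race condition | NULL       
Off by one     | Stale cache
Slow page load | NULL       


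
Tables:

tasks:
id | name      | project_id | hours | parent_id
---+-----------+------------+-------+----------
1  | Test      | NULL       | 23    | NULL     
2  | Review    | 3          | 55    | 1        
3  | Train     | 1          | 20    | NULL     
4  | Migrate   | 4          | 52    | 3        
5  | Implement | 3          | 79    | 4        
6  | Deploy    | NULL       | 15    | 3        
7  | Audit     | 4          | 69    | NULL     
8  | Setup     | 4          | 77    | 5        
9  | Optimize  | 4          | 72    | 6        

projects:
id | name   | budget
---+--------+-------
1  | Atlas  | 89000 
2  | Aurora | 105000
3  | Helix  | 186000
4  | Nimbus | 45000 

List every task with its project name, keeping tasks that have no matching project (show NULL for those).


LEFT JOIN keeps every row from tasks (the left table); where project_id has no match in projects, the project columns become NULL. Walk through each task:
  - task 1 (Test): project_id=NULL, no match -> kept with NULL
  - task 2 (Review): project_id=3 -> matches Helix
  - task 3 (Train): project_id=1 -> matches Atlas
  - task 4 (Migrate): project_id=4 -> matches Nimbus
  - task 5 (Implement): project_id=3 -> matches Helix
  - task 6 (Deploy): project_id=NULL, no match -> kept with NULL
  - task 7 (Audit): project_id=4 -> matches Nimbus
  - task 8 (Setup): project_id=4 -> matches Nimbus
  - task 9 (Optimize): project_id=4 -> matches Nimbus
All 9 rows appear; 2 have NULL project.

SQL:
SELECT a.name, b.name AS project
FROM tasks a
LEFT JOIN projects b ON a.project_id = b.id

Result:
name      | project
----------+--------
Test      | NULL   
Review    | Helix  
Train     | Atlas  
Migrate   | Nimbus 
Implement | Helix  
Deploy    | NULL   
Audit     | Nimbus 
Setup     | Nimbus 
Optimize  | Nimbus 


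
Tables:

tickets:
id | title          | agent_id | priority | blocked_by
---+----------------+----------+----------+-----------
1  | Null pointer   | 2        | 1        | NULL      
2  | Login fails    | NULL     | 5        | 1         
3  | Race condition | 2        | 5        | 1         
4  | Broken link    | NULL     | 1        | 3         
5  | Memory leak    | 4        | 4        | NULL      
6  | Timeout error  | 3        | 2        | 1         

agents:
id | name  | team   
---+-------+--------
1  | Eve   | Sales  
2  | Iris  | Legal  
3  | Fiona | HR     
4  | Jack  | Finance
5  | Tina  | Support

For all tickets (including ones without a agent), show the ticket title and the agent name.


LEFT JOIN keeps every row from tickets (the left table); where agent_id has no match in agents, the agent columns become NULL. Walk through each ticket:
  - ticket 1 (Null pointer): agent_id=2 -> matches Iris
  - ticket 2 (Login fails): agent_id=NULL, no match -> kept with NULL
  - ticket 3 (Race condition): agent_id=2 -> matches Iris
  - ticket 4 (Broken link): agent_id=NULL, no match -> kept with NULL
  - ticket 5 (Memory leak): agent_id=4 -> matches Jack
  - ticket 6 (Timeout error): agent_id=3 -> matches Fiona
All 6 rows appear; 2 have NULL agent.

SQL:
SELECT a.title, b.name AS agent
FROM tickets a
LEFT JOIN agents b ON a.agent_id = b.id

Result:
title          | agent
---------------+------
Null pointer   | Iris 
Login fails    | NULL 
Race condition | Iris 
Broken link    | NULL 
Memory leak    | Jack 
Timeout error  | Fiona


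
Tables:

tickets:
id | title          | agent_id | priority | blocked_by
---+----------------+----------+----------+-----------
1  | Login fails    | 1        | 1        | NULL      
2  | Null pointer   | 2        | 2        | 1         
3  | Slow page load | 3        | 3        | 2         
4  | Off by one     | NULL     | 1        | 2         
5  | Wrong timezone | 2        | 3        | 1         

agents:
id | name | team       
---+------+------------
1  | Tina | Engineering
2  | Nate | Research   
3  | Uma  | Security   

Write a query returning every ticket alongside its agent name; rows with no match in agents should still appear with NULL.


LEFT JOIN keeps every row from tickets (the left table); where agent_id has no match in agents, the agent columns become NULL. Walk through each ticket:
  - ticket 1 (Login fails): agent_id=1 -> matches Tina
  - ticket 2 (Null pointer): agent_id=2 -> matches Nate
  - ticket 3 (Slow page load): agent_id=3 -> matches Uma
  - ticket 4 (Off by one): agent_id=NULL, no match -> kept with NULL
  - ticket 5 (Wrong timezone): agent_id=2 -> matches Nate
All 5 rows appear; 1 has NULL agent.

SQL:
SELECT a.title, b.name AS agent
FROM tickets a
LEFT JOIN agents b ON a.agent_id = b.id

Result:
title          | agent
---------------+------
Login fails    | Tina 
Null pointer   | Nate 
Slow page load | Uma  
Off by one     | NULL 
Wrong timezone | Nate 


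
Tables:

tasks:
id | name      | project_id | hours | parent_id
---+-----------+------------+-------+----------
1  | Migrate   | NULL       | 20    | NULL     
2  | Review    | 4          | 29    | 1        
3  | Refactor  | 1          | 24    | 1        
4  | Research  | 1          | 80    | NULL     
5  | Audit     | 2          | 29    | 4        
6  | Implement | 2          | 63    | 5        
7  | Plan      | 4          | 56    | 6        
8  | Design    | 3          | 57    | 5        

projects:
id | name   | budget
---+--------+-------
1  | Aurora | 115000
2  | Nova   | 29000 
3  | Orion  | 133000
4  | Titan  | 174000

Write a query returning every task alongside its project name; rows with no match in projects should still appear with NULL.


LEFT JOIN keeps every row from tasks (the left table); where project_id has no match in projects, the project columns become NULL. Walk through each task:
  - task 1 (Migrate): project_id=NULL, no match -> kept with NULL
  - task 2 (Review): project_id=4 -> matches Titan
  - task 3 (Refactor): project_id=1 -> matches Aurora
  - task 4 (Research): project_id=1 -> matches Aurora
  - task 5 (Audit): project_id=2 -> matches Nova
  - task 6 (Implement): project_id=2 -> matches Nova
  - task 7 (Plan): project_id=4 -> matches Titan
  - task 8 (Design): project_id=3 -> matches Orion
All 8 rows appear; 1 has NULL project.

SQL:
SELECT a.name, b.name AS project
FROM tasks a
LEFT JOIN projects b ON a.project_id = b.id

Result:
name      | project
----------+--------
Migrate   | NULL   
Review    | Titan  
Refactor  | Aurora 
Research  | Aurora 
Audit     | Nova   
Implement | Nova   
Plan      | Titan  
Design    | Orion  


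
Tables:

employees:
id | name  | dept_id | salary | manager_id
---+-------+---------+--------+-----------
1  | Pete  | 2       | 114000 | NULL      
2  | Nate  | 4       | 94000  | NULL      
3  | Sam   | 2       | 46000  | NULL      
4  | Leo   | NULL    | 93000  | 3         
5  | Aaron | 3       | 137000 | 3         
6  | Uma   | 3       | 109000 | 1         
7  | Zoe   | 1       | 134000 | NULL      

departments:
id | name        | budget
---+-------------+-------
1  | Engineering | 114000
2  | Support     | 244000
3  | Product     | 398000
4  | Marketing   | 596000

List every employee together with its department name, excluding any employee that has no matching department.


INNER JOIN keeps only employees rows whose dept_id matches an id in departments. Walk through each employee:
  - employee 1 (Pete): dept_id=2 -> matches Support
  - employee 2 (Nate): dept_id=4 -> matches Marketing
  - employee 3 (Sam): dept_id=2 -> matches Support
  - employee 4 (Leo): dept_id=NULL, no match -> dropped
  - employee 5 (Aaron): dept_id=3 -> matches Product
  - employee 6 (Uma): dept_id=3 -> matches Product
  - employee 7 (Zoe): dept_id=1 -> matches Engineering
So 1 of 7 rows is dropped.

SQL:
SELECT a.name, b.name AS department
FROM employees a
INNER JOIN departments b ON a.dept_id = b.id

Result:
name  | department 
------+------------
Pete  | Support    
Nate  | Marketing  
Sam   | Support    
Aaron | Product    
Uma   | Product    
Zoe   | Engineering


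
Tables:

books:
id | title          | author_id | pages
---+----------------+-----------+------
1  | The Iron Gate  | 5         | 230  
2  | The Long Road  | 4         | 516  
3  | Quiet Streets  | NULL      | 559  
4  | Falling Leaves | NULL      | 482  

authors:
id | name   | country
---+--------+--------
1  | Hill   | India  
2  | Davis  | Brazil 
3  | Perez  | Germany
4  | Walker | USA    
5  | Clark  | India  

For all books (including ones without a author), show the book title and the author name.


LEFT JOIN keeps every row from books (the left table); where author_id has no match in authors, the author columns become NULL. Walk through each book:
  - book 1 (The Iron Gate): author_id=5 -> matches Clark
  - book 2 (The Long Road): author_id=4 -> matches Walker
  - book 3 (Quiet Streets): author_id=NULL, no match -> kept with NULL
  - book 4 (Falling Leaves): author_id=NULL, no match -> kept with NULL
All 4 rows appear; 2 have NULL author.

SQL:
SELECT a.title, b.name AS author
FROM books a
LEFT JOIN authors b ON a.author_id = b.id

Result:
title          | author
---------------+-------
The Iron Gate  | Clark 
The Long Road  | Walker
Quiet Streets  | NULL  
Falling Leaves | NULL  


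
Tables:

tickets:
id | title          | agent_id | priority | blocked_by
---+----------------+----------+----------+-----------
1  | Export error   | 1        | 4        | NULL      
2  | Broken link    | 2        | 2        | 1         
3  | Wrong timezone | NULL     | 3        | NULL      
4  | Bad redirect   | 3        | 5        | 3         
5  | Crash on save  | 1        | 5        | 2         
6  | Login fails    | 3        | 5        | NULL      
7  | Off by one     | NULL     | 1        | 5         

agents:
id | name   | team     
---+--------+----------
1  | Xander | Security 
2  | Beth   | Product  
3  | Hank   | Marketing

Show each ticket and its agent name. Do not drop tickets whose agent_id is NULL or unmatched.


LEFT JOIN keeps every row from tickets (the left table); where agent_id has no match in agents, the agent columns become NULL. Walk through each ticket:
  - ticket 1 (Export error): agent_id=1 -> matches Xander
  - ticket 2 (Broken link): agent_id=2 -> matches Beth
  - ticket 3 (Wrong timezone): agent_id=NULL, no match -> kept with NULL
  - ticket 4 (Bad redirect): agent_id=3 -> matches Hank
  - ticket 5 (Crash on save): agent_id=1 -> matches Xander
  - ticket 6 (Login fails): agent_id=3 -> matches Hank
  - ticket 7 (Off by one): agent_id=NULL, no match -> kept with NULL
All 7 rows appear; 2 have NULL agent.

SQL:
SELECT a.title, b.name AS agent
FROM tickets a
LEFT JOIN agents b ON a.agent_id = b.id

Result:
title          | agent 
---------------+-------
Export error   | Xander
Broken link    | Beth  
Wrong timezone | NULL  
Bad redirect   | Hank  
Crash on save  | Xander
Login fails    | Hank  
Off by one     | NULL  


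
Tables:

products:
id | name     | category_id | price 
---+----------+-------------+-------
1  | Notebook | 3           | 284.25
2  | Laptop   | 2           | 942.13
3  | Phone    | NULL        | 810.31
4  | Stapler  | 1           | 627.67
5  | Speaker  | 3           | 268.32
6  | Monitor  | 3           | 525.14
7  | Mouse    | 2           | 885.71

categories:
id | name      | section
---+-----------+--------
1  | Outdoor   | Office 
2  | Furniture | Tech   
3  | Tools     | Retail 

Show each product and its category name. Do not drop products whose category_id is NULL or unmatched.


LEFT JOIN keeps every row from products (the left table); where category_id has no match in categories, the category columns become NULL. Walk through each product:
  - product 1 (Notebook): category_id=3 -> matches Tools
  - product 2 (Laptop): category_id=2 -> matches Furniture
  - product 3 (Phone): category_id=NULL, no match -> kept with NULL
  - product 4 (Stapler): category_id=1 -> matches Outdoor
  - product 5 (Speaker): category_id=3 -> matches Tools
  - product 6 (Monitor): category_id=3 -> matches Tools
  - product 7 (Mouse): category_id=2 -> matches Furniture
All 7 rows appear; 1 has NULL category.

SQL:
SELECT a.name, b.name AS category
FROM products a
LEFT JOIN categories b ON a.category_id = b.id

Result:
name     | category 
---------+----------
Notebook | Tools    
Laptop   | Furniture
Phone    | NULL     
Stapler  | Outdoor  
Speaker  | Tools    
Monitor  | Tools    
Mouse    | Furniture


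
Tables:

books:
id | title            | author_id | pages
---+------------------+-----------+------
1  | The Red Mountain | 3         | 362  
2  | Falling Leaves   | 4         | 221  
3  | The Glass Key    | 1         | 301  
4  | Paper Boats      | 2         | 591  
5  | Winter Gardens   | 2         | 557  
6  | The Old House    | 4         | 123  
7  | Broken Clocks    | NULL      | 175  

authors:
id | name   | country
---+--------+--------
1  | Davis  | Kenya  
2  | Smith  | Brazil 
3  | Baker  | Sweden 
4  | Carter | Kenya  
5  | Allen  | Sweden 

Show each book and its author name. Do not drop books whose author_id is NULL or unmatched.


LEFT JOIN keeps every row from books (the left table); where author_id has no match in authors, the author columns become NULL. Walk through each book:
  - book 1 (The Red Mountain): author_id=3 -> matches Baker
  - book 2 (Falling Leaves): author_id=4 -> matches Carter
  - book 3 (The Glass Key): author_id=1 -> matches Davis
  - book 4 (Paper Boats): author_id=2 -> matches Smith
  - book 5 (Winter Gardens): author_id=2 -> matches Smith
  - book 6 (The Old House): author_id=4 -> matches Carter
  - book 7 (Broken Clocks): author_id=NULL, no match -> kept with NULL
All 7 rows appear; 1 has NULL author.

SQL:
SELECT a.title, b.name AS author
FROM books a
LEFT JOIN authors b ON a.author_id = b.id

Result:
title            | author
-----------------+-------
The Red Mountain | Baker 
Falling Leaves   | Carter
The Glass Key    | Davis 
Paper Boats      | Smith 
Winter Gardens   | Smith 
The Old House    | Carter
Broken Clocks    | NULL  


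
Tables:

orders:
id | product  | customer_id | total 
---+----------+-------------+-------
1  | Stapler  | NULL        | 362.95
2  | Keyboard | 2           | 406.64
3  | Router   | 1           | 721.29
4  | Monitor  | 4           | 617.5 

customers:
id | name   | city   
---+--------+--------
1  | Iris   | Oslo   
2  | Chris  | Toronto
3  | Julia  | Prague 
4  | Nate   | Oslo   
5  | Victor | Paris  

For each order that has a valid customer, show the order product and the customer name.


INNER JOIN keeps only orders rows whose customer_id matches an id in customers. Walk through each order:
  - order 1 (Stapler): customer_id=NULL, no match -> dropped
  - order 2 (Keyboard): customer_id=2 -> matches Chris
  - order 3 (Router): customer_id=1 -> matches Iris
  - order 4 (Monitor): customer_id=4 -> matches Nate
So 1 of 4 rows is dropped.

SQL:
SELECT a.product, b.name AS customer
FROM orders a
INNER JOIN customers b ON a.customer_id = b.id

Result:
product  | customer
---------+---------
Keyboard | Chris   
Router   | Iris    
Monitor  | Nate    


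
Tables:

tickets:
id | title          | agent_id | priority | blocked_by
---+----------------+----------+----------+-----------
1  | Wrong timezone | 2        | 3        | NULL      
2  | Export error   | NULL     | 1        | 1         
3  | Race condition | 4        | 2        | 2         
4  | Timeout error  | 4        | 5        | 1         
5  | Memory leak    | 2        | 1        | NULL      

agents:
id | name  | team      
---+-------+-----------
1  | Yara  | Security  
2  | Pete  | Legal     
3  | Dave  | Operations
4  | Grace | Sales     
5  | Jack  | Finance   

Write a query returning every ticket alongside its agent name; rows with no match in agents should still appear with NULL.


LEFT JOIN keeps every row from tickets (the left table); where agent_id has no match in agents, the agent columns become NULL. Walk through each ticket:
  - ticket 1 (Wrong timezone): agent_id=2 -> matches Pete
  - ticket 2 (Export error): agent_id=NULL, no match -> kept with NULL
  - ticket 3 (Race condition): agent_id=4 -> matches Grace
  - ticket 4 (Timeout error): agent_id=4 -> matches Grace
  - ticket 5 (Memory leak): agent_id=2 -> matches Pete
All 5 rows appear; 1 has NULL agent.

SQL:
SELECT a.title, b.name AS agent
FROM tickets a
LEFT JOIN agents b ON a.agent_id = b.id

Result:
title          | agent
---------------+------
Wrong timezone | Pete 
Export error   | NULL 
Race condition | Grace
Timeout error  | Grace
Memory leak    | Pete 


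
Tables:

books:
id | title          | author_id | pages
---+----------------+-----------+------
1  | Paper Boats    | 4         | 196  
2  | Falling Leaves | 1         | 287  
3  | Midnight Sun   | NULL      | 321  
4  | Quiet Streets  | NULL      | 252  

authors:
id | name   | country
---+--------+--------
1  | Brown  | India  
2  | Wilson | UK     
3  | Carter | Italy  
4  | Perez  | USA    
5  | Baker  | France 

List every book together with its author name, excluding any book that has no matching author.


INNER JOIN keeps only books rows whose author_id matches an id in authors. Walk through each book:
  - book 1 (Paper Boats): author_id=4 -> matches Perez
  - book 2 (Falling Leaves): author_id=1 -> matches Brown
  - book 3 (Midnight Sun): author_id=NULL, no match -> dropped
  - book 4 (Quiet Streets): author_id=NULL, no match -> dropped
So 2 of 4 rows are dropped.

SQL:
SELECT a.title, b.name AS author
FROM books a
INNER JOIN authors b ON a.author_id = b.id

Result:
title          | author
---------------+-------
Paper Boats    | Perez 
Falling Leaves | Brown 


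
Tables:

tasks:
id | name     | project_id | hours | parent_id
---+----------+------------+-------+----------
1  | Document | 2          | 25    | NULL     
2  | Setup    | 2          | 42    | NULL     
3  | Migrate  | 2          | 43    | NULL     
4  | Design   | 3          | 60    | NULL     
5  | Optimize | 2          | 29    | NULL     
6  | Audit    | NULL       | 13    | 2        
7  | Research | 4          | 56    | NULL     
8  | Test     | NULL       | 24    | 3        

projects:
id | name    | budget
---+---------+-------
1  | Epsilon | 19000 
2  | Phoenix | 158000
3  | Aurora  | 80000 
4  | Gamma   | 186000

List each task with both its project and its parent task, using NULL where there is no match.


Two LEFT JOINs from the same base table tasks: one to projects via project_id, one to tasks itself via parent_id. Both are LEFT so every task is preserved.
Match against projects:
  - task 1 (Document): project_id=2 -> matches Phoenix
  - task 2 (Setup): project_id=2 -> matches Phoenix
  - task 3 (Migrate): project_id=2 -> matches Phoenix
  - task 4 (Design): project_id=3 -> matches Aurora
  - task 5 (Optimize): project_id=2 -> matches Phoenix
  - task 6 (Audit): project_id=NULL, no match -> kept with NULL
  - task 7 (Research): project_id=4 -> matches Gamma
  - task 8 (Test): project_id=NULL, no match -> kept with NULL
Match against tasks (self):
  - task 1 (Document): parent_id=NULL -> NULL
  - task 2 (Setup): parent_id=NULL -> NULL
  - task 3 (Migrate): parent_id=NULL -> NULL
  - task 4 (Design): parent_id=NULL -> NULL
  - task 5 (Optimize): parent_id=NULL -> NULL
  - task 6 (Audit): parent_id=2 -> Setup
  - task 7 (Research): parent_id=NULL -> NULL
  - task 8 (Test): parent_id=3 -> Migrate

SQL:
SELECT a.name, b.name AS project, c.name AS parent
FROM tasks a
LEFT JOIN projects b ON a.project_id = b.id
LEFT JOIN tasks c ON a.parent_id = c.id

Result:
name     | project | parent 
---------+---------+--------
Document | Phoenix | NULL   
Setup    | Phoenix | NULL   
Migrate  | Phoenix | NULL   
Design   | Aurora  | NULL   
Optimize | Phoenix | NULL   
Audit    | NULL    | Setup  
Research | Gamma   | NULL   
Test     | NULL    | Migrate


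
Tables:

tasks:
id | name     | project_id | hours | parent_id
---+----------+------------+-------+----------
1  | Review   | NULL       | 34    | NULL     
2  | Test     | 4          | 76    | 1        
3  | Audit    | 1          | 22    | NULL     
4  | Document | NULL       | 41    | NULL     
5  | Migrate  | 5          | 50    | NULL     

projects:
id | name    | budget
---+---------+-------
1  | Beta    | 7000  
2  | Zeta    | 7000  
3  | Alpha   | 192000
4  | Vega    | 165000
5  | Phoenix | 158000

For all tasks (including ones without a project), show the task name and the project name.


LEFT JOIN keeps every row from tasks (the left table); where project_id has no match in projects, the project columns become NULL. Walk through each task:
  - task 1 (Review): project_id=NULL, no match -> kept with NULL
  - task 2 (Test): project_id=4 -> matches Vega
  - task 3 (Audit): project_id=1 -> matches Beta
  - task 4 (Document): project_id=NULL, no match -> kept with NULL
  - task 5 (Migrate): project_id=5 -> matches Phoenix
All 5 rows appear; 2 have NULL project.

SQL:
SELECT a.name, b.name AS project
FROM tasks a
LEFT JOIN projects b ON a.project_id = b.id

Result:
name     | project
---------+--------
Review   | NULL   
Test     | Vega   
Audit    | Beta   
Document | NULL   
Migrate  | Phoenix


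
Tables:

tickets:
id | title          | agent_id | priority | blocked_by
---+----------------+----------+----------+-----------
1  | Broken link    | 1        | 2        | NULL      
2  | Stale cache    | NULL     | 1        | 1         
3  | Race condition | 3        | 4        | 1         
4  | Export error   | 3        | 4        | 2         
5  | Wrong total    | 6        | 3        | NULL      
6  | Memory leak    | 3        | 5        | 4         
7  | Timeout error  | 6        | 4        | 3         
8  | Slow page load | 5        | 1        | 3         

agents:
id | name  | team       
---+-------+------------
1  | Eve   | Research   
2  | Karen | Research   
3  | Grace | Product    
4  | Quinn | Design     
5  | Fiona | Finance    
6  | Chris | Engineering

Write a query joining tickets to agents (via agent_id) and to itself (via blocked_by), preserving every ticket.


Two LEFT JOINs from the same base table tickets: one to agents via agent_id, one to tickets itself via blocked_by. Both are LEFT so every ticket is preserved.
Match against agents:
  - ticket 1 (Broken link): agent_id=1 -> matches Eve
  - ticket 2 (Stale cache): agent_id=NULL, no match -> kept with NULL
  - ticket 3 (Race condition): agent_id=3 -> matches Grace
  - ticket 4 (Export error): agent_id=3 -> matches Grace
  - ticket 5 (Wrong total): agent_id=6 -> matches Chris
  - ticket 6 (Memory leak): agent_id=3 -> matches Grace
  - ticket 7 (Timeout error): agent_id=6 -> matches Chris
  - ticket 8 (Slow page load): agent_id=5 -> matches Fiona
Match against tickets (self):
  - ticket 1 (Broken link): blocked_by=NULL -> NULL
  - ticket 2 (Stale cache): blocked_by=1 -> Broken link
  - ticket 3 (Race condition): blocked_by=1 -> Broken link
  - ticket 4 (Export error): blocked_by=2 -> Stale cache
  - ticket 5 (Wrong total): blocked_by=NULL -> NULL
  - ticket 6 (Memory leak): blocked_by=4 -> Export error
  - ticket 7 (Timeout error): blocked_by=3 -> Race condition
  - ticket 8 (Slow page load): blocked_by=3 -> Race condition

SQL:
SELECT a.title, b.name AS agent, c.title AS blocked_by
FROM tickets a
LEFT JOIN agents b ON a.agent_id = b.id
LEFT JOIN tickets c ON a.blocked_by = c.id

Result:
title          | agent | blocked_by    
---------------+-------+---------------
Broken link    | Eve   | NULL          
Stale cache    | NULL  | Broken link   
Race condition | Grace | Broken link   
Export error   | Grace | Stale cache   
Wrong total    | Chris | NULL          
Memory leak    | Grace | Export error  
Timeout error  | Chris | Race condition
Slow page load | Fiona | Race condition


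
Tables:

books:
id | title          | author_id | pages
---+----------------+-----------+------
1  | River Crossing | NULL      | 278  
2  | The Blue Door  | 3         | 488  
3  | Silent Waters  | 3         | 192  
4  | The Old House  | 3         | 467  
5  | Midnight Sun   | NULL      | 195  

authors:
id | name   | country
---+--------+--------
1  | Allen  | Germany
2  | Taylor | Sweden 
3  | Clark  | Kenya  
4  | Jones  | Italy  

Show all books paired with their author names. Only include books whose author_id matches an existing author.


INNER JOIN keeps only books rows whose author_id matches an id in authors. Walk through each book:
  - book 1 (River Crossing): author_id=NULL, no match -> dropped
  - book 2 (The Blue Door): author_id=3 -> matches Clark
  - book 3 (Silent Waters): author_id=3 -> matches Clark
  - book 4 (The Old House): author_id=3 -> matches Clark
  - book 5 (Midnight Sun): author_id=NULL, no match -> dropped
So 2 of 5 rows are dropped.

SQL:
SELECT a.title, b.name AS author
FROM books a
INNER JOIN authors b ON a.author_id = b.id

Result:
title         | author
--------------+-------
The Blue Door | Clark 
Silent Waters | Clark 
The Old House | Clark 


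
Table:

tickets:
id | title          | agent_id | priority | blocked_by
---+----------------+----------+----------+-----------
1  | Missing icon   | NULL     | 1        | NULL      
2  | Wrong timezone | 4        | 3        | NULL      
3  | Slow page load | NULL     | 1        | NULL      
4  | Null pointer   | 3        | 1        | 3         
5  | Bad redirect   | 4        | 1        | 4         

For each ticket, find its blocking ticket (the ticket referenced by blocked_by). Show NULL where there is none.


This is a self-join: tickets is joined to a second copy of itself, matching each row's blocked_by to another row's id. Use LEFT JOIN so rows with blocked_by=NULL are kept.
  - ticket 1 (Missing icon): blocked_by=NULL -> NULL
  - ticket 2 (Wrong timezone): blocked_by=NULL -> NULL
  - ticket 3 (Slow page load): blocked_by=NULL -> NULL
  - ticket 4 (Null pointer): blocked_by=3 -> Slow page load
  - ticket 5 (Bad redirect): blocked_by=4 -> Null pointer

SQL:
SELECT a.title AS item, b.title AS blocked_by
FROM tickets a
LEFT JOIN tickets b ON a.blocked_by = b.id

Result:
item           | blocked_by    
---------------+---------------
Missing icon   | NULL          
Wrong timezone | NULL          
Slow page load | NULL          
Null pointer   | Slow page load
Bad redirect   | Null pointer  


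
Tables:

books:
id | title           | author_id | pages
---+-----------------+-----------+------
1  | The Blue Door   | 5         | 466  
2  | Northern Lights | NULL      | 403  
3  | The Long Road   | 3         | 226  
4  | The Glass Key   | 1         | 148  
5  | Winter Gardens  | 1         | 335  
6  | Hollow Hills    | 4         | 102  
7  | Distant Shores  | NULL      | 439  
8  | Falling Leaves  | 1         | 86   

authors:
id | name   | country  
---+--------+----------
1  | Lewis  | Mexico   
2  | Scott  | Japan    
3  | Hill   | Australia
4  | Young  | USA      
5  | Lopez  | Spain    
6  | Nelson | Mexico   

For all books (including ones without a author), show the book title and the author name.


LEFT JOIN keeps every row from books (the left table); where author_id has no match in authors, the author columns become NULL. Walk through each book:
  - book 1 (The Blue Door): author_id=5 -> matches Lopez
  - book 2 (Northern Lights): author_id=NULL, no match -> kept with NULL
  - book 3 (The Long Road): author_id=3 -> matches Hill
  - book 4 (The Glass Key): author_id=1 -> matches Lewis
  - book 5 (Winter Gardens): author_id=1 -> matches Lewis
  - book 6 (Hollow Hills): author_id=4 -> matches Young
  - book 7 (Distant Shores): author_id=NULL, no match -> kept with NULL
  - book 8 (Falling Leaves): author_id=1 -> matches Lewis
All 8 rows appear; 2 have NULL author.

SQL:
SELECT a.title, b.name AS author
FROM books a
LEFT JOIN authors b ON a.author_id = b.id

Result:
title           | author
----------------+-------
The Blue Door   | Lopez 
Northern Lights | NULL  
The Long Road   | Hill  
The Glass Key   | Lewis 
Winter Gardens  | Lewis 
Hollow Hills    | Young 
Distant Shores  | NULL  
Falling Leaves  | Lewis 
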